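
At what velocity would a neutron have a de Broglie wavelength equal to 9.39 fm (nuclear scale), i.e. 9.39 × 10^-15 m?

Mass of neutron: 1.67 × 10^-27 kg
4.23 × 10^7 m/s

From λ = h/(mv), solve for v:

v = h/(mλ)
v = (6.626 × 10^-34 J·s) / (1.67 × 10^-27 kg × 9.39 × 10^-15 m)
v = 4.23 × 10^7 m/s

Note: This velocity is 14.1% of the speed of light, so relativistic corrections would be needed for a more accurate calculation.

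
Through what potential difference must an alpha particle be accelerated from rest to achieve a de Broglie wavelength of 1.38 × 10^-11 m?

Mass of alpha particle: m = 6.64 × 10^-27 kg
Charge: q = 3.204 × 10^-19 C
5.42 × 10^-1 V

From λ = h/√(2mqV), we solve for V:

λ² = h²/(2mqV)
V = h²/(2mqλ²)
V = (6.626 × 10^-34 J·s)² / (2 × 6.64 × 10^-27 kg × 3.204 × 10^-19 C × (1.38 × 10^-11 m)²)
V = 5.42 × 10^-1 V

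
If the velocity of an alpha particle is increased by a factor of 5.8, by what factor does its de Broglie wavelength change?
The wavelength decreases by a factor of 5.8.

From λ = h/(mv), the wavelength is inversely proportional to velocity:

λ ∝ 1/v

If v → 5.8v, then λ → λ/5.8

When velocity is increased by a factor of 5.8, the wavelength decreases by a factor of 5.8.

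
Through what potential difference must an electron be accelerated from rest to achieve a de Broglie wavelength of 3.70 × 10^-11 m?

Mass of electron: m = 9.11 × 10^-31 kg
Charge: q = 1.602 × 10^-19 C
1.10 × 10^3 V

From λ = h/√(2mqV), we solve for V:

λ² = h²/(2mqV)
V = h²/(2mqλ²)
V = (6.626 × 10^-34 J·s)² / (2 × 9.11 × 10^-31 kg × 1.602 × 10^-19 C × (3.70 × 10^-11 m)²)
V = 1.10 × 10^3 V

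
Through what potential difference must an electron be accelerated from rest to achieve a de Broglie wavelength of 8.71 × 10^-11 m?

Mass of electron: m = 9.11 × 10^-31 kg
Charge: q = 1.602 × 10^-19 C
198 V

From λ = h/√(2mqV), we solve for V:

λ² = h²/(2mqV)
V = h²/(2mqλ²)
V = (6.626 × 10^-34 J·s)² / (2 × 9.11 × 10^-31 kg × 1.602 × 10^-19 C × (8.71 × 10^-11 m)²)
V = 198 V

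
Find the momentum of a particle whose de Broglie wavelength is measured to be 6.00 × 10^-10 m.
1.10 × 10^-24 kg·m/s

From the de Broglie relation λ = h/p, we solve for p:

p = h/λ
p = (6.626 × 10^-34 J·s) / (6.00 × 10^-10 m)
p = 1.10 × 10^-24 kg·m/s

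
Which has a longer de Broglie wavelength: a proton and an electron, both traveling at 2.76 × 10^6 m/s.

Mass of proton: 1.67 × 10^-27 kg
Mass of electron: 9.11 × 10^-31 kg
The electron has the longer wavelength.

Using λ = h/(mv), since both particles have the same velocity, the wavelength depends only on mass.

For proton: λ₁ = h/(m₁v) = 1.44 × 10^-13 m
For electron: λ₂ = h/(m₂v) = 2.64 × 10^-10 m

Since λ ∝ 1/m at constant velocity, the lighter particle has the longer wavelength.

The electron has the longer de Broglie wavelength.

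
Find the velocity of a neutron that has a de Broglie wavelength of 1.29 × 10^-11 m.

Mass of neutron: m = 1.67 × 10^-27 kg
3.08 × 10^4 m/s

From the de Broglie relation λ = h/(mv), we solve for v:

v = h/(mλ)
v = (6.626 × 10^-34 J·s) / (1.67 × 10^-27 kg × 1.29 × 10^-11 m)
v = 3.08 × 10^4 m/s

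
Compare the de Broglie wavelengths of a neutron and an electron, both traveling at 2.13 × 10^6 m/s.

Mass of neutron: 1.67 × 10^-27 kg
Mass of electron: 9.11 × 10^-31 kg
The electron has the longer wavelength.

Using λ = h/(mv), since both particles have the same velocity, the wavelength depends only on mass.

For neutron: λ₁ = h/(m₁v) = 1.86 × 10^-13 m
For electron: λ₂ = h/(m₂v) = 3.41 × 10^-10 m

Since λ ∝ 1/m at constant velocity, the lighter particle has the longer wavelength.

The electron has the longer de Broglie wavelength.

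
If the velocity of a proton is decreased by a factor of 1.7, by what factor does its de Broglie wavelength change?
The wavelength increases by a factor of 1.7.

From λ = h/(mv), the wavelength is inversely proportional to velocity:

λ ∝ 1/v

If v → v/1.7, then λ → 1.7λ

When velocity is decreased by a factor of 1.7, the wavelength increases by a factor of 1.7.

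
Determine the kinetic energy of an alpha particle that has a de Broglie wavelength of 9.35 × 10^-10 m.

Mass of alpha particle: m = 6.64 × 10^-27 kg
3.78 × 10^-23 J (or 2.36 × 10^-4 eV)

From λ = h/√(2mKE), we solve for KE:

λ² = h²/(2mKE)
KE = h²/(2mλ²)
KE = (6.626 × 10^-34 J·s)² / (2 × 6.64 × 10^-27 kg × (9.35 × 10^-10 m)²)
KE = 3.78 × 10^-23 J
KE = 2.36 × 10^-4 eV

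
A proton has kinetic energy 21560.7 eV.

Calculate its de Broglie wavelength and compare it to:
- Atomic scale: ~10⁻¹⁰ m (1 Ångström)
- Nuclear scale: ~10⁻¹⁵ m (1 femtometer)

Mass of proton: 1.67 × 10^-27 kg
λ = 1.95 × 10^-13 m, which is between nuclear and atomic scales.

Using λ = h/√(2mKE):

KE = 21560.7 eV = 3.454 × 10^-15 J

λ = h/√(2mKE)
λ = (6.626 × 10^-34 J·s) / √(2 × 1.67 × 10^-27 kg × 3.454 × 10^-15 J)
λ = 1.95 × 10^-13 m

Comparison:
- Atomic scale (10⁻¹⁰ m): λ is 0.002× this size
- Nuclear scale (10⁻¹⁵ m): λ is 2e+02× this size

The wavelength is between nuclear and atomic scales.

This wavelength is appropriate for probing atomic structure but too large for nuclear physics experiments.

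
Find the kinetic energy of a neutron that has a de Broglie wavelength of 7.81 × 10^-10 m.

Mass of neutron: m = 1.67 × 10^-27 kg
2.16 × 10^-22 J (or 1.35 × 10^-3 eV)

From λ = h/√(2mKE), we solve for KE:

λ² = h²/(2mKE)
KE = h²/(2mλ²)
KE = (6.626 × 10^-34 J·s)² / (2 × 1.67 × 10^-27 kg × (7.81 × 10^-10 m)²)
KE = 2.16 × 10^-22 J
KE = 1.35 × 10^-3 eV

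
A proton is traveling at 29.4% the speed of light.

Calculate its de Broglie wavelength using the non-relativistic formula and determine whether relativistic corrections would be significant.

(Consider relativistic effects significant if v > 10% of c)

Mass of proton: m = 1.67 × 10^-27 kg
Yes, relativistic corrections are needed.

Using the non-relativistic de Broglie formula λ = h/(mv):

v = 29.4% × c = 8.814 × 10^7 m/s

λ = h/(mv)
λ = (6.626 × 10^-34 J·s) / (1.67 × 10^-27 kg × 8.814 × 10^7 m/s)
λ = 4.50 × 10^-15 m

Since v = 29.4% of c > 10% of c, relativistic corrections ARE significant and the actual wavelength would differ from this non-relativistic estimate.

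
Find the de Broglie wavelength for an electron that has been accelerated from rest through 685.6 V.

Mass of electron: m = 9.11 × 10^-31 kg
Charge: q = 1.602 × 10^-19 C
4.68 × 10^-11 m

When a particle is accelerated through voltage V, it gains kinetic energy KE = qV.

The de Broglie wavelength is then λ = h/√(2mqV):

λ = h/√(2mqV)
λ = (6.626 × 10^-34 J·s) / √(2 × 9.11 × 10^-31 kg × 1.602 × 10^-19 C × 685.6 V)
λ = 4.68 × 10^-11 m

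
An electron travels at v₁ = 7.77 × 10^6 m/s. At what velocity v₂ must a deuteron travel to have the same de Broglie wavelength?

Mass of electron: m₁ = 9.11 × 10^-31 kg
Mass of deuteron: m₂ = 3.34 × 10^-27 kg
v₂ = 2.12 × 10^3 m/s

For equal de Broglie wavelengths: λ₁ = λ₂

h/(m₁v₁) = h/(m₂v₂)
m₁v₁ = m₂v₂
v₂ = v₁ · (m₁/m₂)

v₂ = 7.77 × 10^6 m/s × (9.11 × 10^-31 kg / 3.34 × 10^-27 kg)
v₂ = 2.12 × 10^3 m/s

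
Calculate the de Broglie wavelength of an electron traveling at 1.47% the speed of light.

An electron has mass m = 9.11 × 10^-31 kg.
1.65 × 10^-10 m

Using the de Broglie relation λ = h/(mv):

v = 1.47% × c = 4.407 × 10^6 m/s

λ = h/(mv)
λ = (6.626 × 10^-34 J·s) / (9.11 × 10^-31 kg × 4.407 × 10^6 m/s)
λ = 1.65 × 10^-10 m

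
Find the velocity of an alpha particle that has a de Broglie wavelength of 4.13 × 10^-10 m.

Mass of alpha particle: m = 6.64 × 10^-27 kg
2.42 × 10^2 m/s

From the de Broglie relation λ = h/(mv), we solve for v:

v = h/(mλ)
v = (6.626 × 10^-34 J·s) / (6.64 × 10^-27 kg × 4.13 × 10^-10 m)
v = 2.42 × 10^2 m/s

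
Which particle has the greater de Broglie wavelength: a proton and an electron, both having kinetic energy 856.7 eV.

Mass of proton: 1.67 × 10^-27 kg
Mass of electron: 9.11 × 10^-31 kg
The electron has the longer wavelength.

Using λ = h/√(2mKE):

For proton: λ₁ = h/√(2m₁KE) = 9.79 × 10^-13 m
For electron: λ₂ = h/√(2m₂KE) = 4.19 × 10^-11 m

Since λ ∝ 1/√m at constant kinetic energy, the lighter particle has the longer wavelength.

The electron has the longer de Broglie wavelength.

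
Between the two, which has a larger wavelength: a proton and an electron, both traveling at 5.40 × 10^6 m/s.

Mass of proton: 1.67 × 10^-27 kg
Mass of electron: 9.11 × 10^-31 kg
The electron has the longer wavelength.

Using λ = h/(mv), since both particles have the same velocity, the wavelength depends only on mass.

For proton: λ₁ = h/(m₁v) = 7.35 × 10^-14 m
For electron: λ₂ = h/(m₂v) = 1.35 × 10^-10 m

Since λ ∝ 1/m at constant velocity, the lighter particle has the longer wavelength.

The electron has the longer de Broglie wavelength.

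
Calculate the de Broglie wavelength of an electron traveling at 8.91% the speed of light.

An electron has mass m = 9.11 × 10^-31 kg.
2.72 × 10^-11 m

Using the de Broglie relation λ = h/(mv):

v = 8.91% × c = 2.671 × 10^7 m/s

λ = h/(mv)
λ = (6.626 × 10^-34 J·s) / (9.11 × 10^-31 kg × 2.671 × 10^7 m/s)
λ = 2.72 × 10^-11 m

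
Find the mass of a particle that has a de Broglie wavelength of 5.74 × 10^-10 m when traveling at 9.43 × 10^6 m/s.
1.22 × 10^-31 kg

From the de Broglie relation λ = h/(mv), we solve for m:

m = h/(λv)
m = (6.626 × 10^-34 J·s) / (5.74 × 10^-10 m × 9.43 × 10^6 m/s)
m = 1.22 × 10^-31 kg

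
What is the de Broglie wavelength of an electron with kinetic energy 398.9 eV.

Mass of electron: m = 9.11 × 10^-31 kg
6.14 × 10^-11 m

Using λ = h/√(2mKE):

First convert KE to Joules: KE = 398.9 eV = 6.391 × 10^-17 J

λ = h/√(2mKE)
λ = (6.626 × 10^-34 J·s) / √(2 × 9.11 × 10^-31 kg × 6.391 × 10^-17 J)
λ = 6.14 × 10^-11 m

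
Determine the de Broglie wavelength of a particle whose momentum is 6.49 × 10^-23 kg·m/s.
1.02 × 10^-11 m

Using the de Broglie relation λ = h/p:

λ = h/p
λ = (6.626 × 10^-34 J·s) / (6.49 × 10^-23 kg·m/s)
λ = 1.02 × 10^-11 m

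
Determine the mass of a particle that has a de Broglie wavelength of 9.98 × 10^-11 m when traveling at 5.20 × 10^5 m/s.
1.28 × 10^-29 kg

From the de Broglie relation λ = h/(mv), we solve for m:

m = h/(λv)
m = (6.626 × 10^-34 J·s) / (9.98 × 10^-11 m × 5.20 × 10^5 m/s)
m = 1.28 × 10^-29 kg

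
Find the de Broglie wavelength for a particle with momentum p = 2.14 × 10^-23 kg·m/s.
3.10 × 10^-11 m

Using the de Broglie relation λ = h/p:

λ = h/p
λ = (6.626 × 10^-34 J·s) / (2.14 × 10^-23 kg·m/s)
λ = 3.10 × 10^-11 m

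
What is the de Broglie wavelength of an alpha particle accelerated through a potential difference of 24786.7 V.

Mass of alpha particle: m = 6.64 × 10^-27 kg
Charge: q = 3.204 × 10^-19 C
6.45 × 10^-14 m

When a particle is accelerated through voltage V, it gains kinetic energy KE = qV.

The de Broglie wavelength is then λ = h/√(2mqV):

λ = h/√(2mqV)
λ = (6.626 × 10^-34 J·s) / √(2 × 6.64 × 10^-27 kg × 3.204 × 10^-19 C × 24786.7 V)
λ = 6.45 × 10^-14 m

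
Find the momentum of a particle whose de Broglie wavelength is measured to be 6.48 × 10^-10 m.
1.02 × 10^-24 kg·m/s

From the de Broglie relation λ = h/p, we solve for p:

p = h/λ
p = (6.626 × 10^-34 J·s) / (6.48 × 10^-10 m)
p = 1.02 × 10^-24 kg·m/s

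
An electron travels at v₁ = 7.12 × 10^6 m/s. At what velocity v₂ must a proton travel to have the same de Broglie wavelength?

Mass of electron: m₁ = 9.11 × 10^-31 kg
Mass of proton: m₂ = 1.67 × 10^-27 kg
v₂ = 3.88 × 10^3 m/s

For equal de Broglie wavelengths: λ₁ = λ₂

h/(m₁v₁) = h/(m₂v₂)
m₁v₁ = m₂v₂
v₂ = v₁ · (m₁/m₂)

v₂ = 7.12 × 10^6 m/s × (9.11 × 10^-31 kg / 1.67 × 10^-27 kg)
v₂ = 3.88 × 10^3 m/s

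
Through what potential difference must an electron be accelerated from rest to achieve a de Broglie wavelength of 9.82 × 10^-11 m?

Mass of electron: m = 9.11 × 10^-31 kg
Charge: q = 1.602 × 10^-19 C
156 V

From λ = h/√(2mqV), we solve for V:

λ² = h²/(2mqV)
V = h²/(2mqλ²)
V = (6.626 × 10^-34 J·s)² / (2 × 9.11 × 10^-31 kg × 1.602 × 10^-19 C × (9.82 × 10^-11 m)²)
V = 156 V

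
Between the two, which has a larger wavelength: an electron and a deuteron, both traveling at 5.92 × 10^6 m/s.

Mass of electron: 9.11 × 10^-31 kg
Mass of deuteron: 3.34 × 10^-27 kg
The electron has the longer wavelength.

Using λ = h/(mv), since both particles have the same velocity, the wavelength depends only on mass.

For electron: λ₁ = h/(m₁v) = 1.23 × 10^-10 m
For deuteron: λ₂ = h/(m₂v) = 3.35 × 10^-14 m

Since λ ∝ 1/m at constant velocity, the lighter particle has the longer wavelength.

The electron has the longer de Broglie wavelength.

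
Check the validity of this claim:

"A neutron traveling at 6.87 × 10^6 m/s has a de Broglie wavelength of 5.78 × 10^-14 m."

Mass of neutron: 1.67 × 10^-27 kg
True

The claim is correct.

Using λ = h/(mv):
λ = (6.626 × 10^-34 J·s) / (1.67 × 10^-27 kg × 6.87 × 10^6 m/s)
λ = 5.78 × 10^-14 m

This matches the claimed value.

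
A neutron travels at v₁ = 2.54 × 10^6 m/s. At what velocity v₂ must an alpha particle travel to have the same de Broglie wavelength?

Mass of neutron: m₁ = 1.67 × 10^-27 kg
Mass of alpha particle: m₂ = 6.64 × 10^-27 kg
v₂ = 6.39 × 10^5 m/s

For equal de Broglie wavelengths: λ₁ = λ₂

h/(m₁v₁) = h/(m₂v₂)
m₁v₁ = m₂v₂
v₂ = v₁ · (m₁/m₂)

v₂ = 2.54 × 10^6 m/s × (1.67 × 10^-27 kg / 6.64 × 10^-27 kg)
v₂ = 6.39 × 10^5 m/s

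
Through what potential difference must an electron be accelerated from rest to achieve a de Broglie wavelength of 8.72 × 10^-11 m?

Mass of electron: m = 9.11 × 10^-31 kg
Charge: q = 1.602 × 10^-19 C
198 V

From λ = h/√(2mqV), we solve for V:

λ² = h²/(2mqV)
V = h²/(2mqλ²)
V = (6.626 × 10^-34 J·s)² / (2 × 9.11 × 10^-31 kg × 1.602 × 10^-19 C × (8.72 × 10^-11 m)²)
V = 198 V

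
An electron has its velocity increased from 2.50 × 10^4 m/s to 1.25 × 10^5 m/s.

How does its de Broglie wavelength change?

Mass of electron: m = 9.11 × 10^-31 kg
The wavelength decreases by a factor of 5.

Using λ = h/(mv):

Initial wavelength: λ₁ = h/(mv₁) = 2.91 × 10^-8 m
Final wavelength: λ₂ = h/(mv₂) = 5.82 × 10^-9 m

Since λ ∝ 1/v, when velocity increases by a factor of 5, the wavelength decreases by a factor of 5.

λ₂/λ₁ = v₁/v₂ = 1/5

The wavelength decreases by a factor of 5.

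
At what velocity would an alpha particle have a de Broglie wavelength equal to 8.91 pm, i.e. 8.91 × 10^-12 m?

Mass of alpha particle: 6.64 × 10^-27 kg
1.12 × 10^4 m/s

From λ = h/(mv), solve for v:

v = h/(mλ)
v = (6.626 × 10^-34 J·s) / (6.64 × 10^-27 kg × 8.91 × 10^-12 m)
v = 1.12 × 10^4 m/s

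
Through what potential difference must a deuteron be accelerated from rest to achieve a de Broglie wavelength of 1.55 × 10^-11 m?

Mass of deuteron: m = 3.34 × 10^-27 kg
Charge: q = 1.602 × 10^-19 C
1.71 V

From λ = h/√(2mqV), we solve for V:

λ² = h²/(2mqV)
V = h²/(2mqλ²)
V = (6.626 × 10^-34 J·s)² / (2 × 3.34 × 10^-27 kg × 1.602 × 10^-19 C × (1.55 × 10^-11 m)²)
V = 1.71 V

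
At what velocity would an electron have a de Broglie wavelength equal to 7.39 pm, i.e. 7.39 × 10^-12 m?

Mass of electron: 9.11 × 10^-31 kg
9.84 × 10^7 m/s

From λ = h/(mv), solve for v:

v = h/(mλ)
v = (6.626 × 10^-34 J·s) / (9.11 × 10^-31 kg × 7.39 × 10^-12 m)
v = 9.84 × 10^7 m/s

Note: This velocity is 32.8% of the speed of light, so relativistic corrections would be needed for a more accurate calculation.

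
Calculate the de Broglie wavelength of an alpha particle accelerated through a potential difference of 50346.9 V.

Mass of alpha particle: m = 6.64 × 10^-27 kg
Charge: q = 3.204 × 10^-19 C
4.53 × 10^-14 m

When a particle is accelerated through voltage V, it gains kinetic energy KE = qV.

The de Broglie wavelength is then λ = h/√(2mqV):

λ = h/√(2mqV)
λ = (6.626 × 10^-34 J·s) / √(2 × 6.64 × 10^-27 kg × 3.204 × 10^-19 C × 50346.9 V)
λ = 4.53 × 10^-14 m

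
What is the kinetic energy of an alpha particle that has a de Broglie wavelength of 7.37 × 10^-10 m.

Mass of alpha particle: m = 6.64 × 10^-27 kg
6.09 × 10^-23 J (or 3.80 × 10^-4 eV)

From λ = h/√(2mKE), we solve for KE:

λ² = h²/(2mKE)
KE = h²/(2mλ²)
KE = (6.626 × 10^-34 J·s)² / (2 × 6.64 × 10^-27 kg × (7.37 × 10^-10 m)²)
KE = 6.09 × 10^-23 J
KE = 3.80 × 10^-4 eV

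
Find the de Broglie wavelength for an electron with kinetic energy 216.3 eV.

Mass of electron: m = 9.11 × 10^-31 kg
8.34 × 10^-11 m

Using λ = h/√(2mKE):

First convert KE to Joules: KE = 216.3 eV = 3.466 × 10^-17 J

λ = h/√(2mKE)
λ = (6.626 × 10^-34 J·s) / √(2 × 9.11 × 10^-31 kg × 3.466 × 10^-17 J)
λ = 8.34 × 10^-11 m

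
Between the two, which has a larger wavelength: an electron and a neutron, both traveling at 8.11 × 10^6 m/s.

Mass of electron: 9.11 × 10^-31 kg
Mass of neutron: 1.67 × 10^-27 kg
The electron has the longer wavelength.

Using λ = h/(mv), since both particles have the same velocity, the wavelength depends only on mass.

For electron: λ₁ = h/(m₁v) = 8.97 × 10^-11 m
For neutron: λ₂ = h/(m₂v) = 4.89 × 10^-14 m

Since λ ∝ 1/m at constant velocity, the lighter particle has the longer wavelength.

The electron has the longer de Broglie wavelength.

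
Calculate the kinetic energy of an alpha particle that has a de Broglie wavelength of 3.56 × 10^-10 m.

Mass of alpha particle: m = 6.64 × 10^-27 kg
2.61 × 10^-22 J (or 1.63 × 10^-3 eV)

From λ = h/√(2mKE), we solve for KE:

λ² = h²/(2mKE)
KE = h²/(2mλ²)
KE = (6.626 × 10^-34 J·s)² / (2 × 6.64 × 10^-27 kg × (3.56 × 10^-10 m)²)
KE = 2.61 × 10^-22 J
KE = 1.63 × 10^-3 eV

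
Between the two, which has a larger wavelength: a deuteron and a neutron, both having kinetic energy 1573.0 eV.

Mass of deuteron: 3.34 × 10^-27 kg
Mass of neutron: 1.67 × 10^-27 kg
The neutron has the longer wavelength.

Using λ = h/√(2mKE):

For deuteron: λ₁ = h/√(2m₁KE) = 5.11 × 10^-13 m
For neutron: λ₂ = h/√(2m₂KE) = 7.22 × 10^-13 m

Since λ ∝ 1/√m at constant kinetic energy, the lighter particle has the longer wavelength.

The neutron has the longer de Broglie wavelength.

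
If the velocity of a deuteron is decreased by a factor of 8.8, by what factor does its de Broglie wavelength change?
The wavelength increases by a factor of 8.8.

From λ = h/(mv), the wavelength is inversely proportional to velocity:

λ ∝ 1/v

If v → v/8.8, then λ → 8.8λ

When velocity is decreased by a factor of 8.8, the wavelength increases by a factor of 8.8.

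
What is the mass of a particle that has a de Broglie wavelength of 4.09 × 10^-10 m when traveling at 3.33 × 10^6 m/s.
4.87 × 10^-31 kg

From the de Broglie relation λ = h/(mv), we solve for m:

m = h/(λv)
m = (6.626 × 10^-34 J·s) / (4.09 × 10^-10 m × 3.33 × 10^6 m/s)
m = 4.87 × 10^-31 kg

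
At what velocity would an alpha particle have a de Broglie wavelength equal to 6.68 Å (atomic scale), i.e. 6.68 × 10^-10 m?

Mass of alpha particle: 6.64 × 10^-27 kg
1.49 × 10^2 m/s

From λ = h/(mv), solve for v:

v = h/(mλ)
v = (6.626 × 10^-34 J·s) / (6.64 × 10^-27 kg × 6.68 × 10^-10 m)
v = 1.49 × 10^2 m/s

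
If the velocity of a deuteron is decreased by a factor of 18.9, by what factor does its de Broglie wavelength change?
The wavelength increases by a factor of 18.9.

From λ = h/(mv), the wavelength is inversely proportional to velocity:

λ ∝ 1/v

If v → v/18.9, then λ → 18.9λ

When velocity is decreased by a factor of 18.9, the wavelength increases by a factor of 18.9.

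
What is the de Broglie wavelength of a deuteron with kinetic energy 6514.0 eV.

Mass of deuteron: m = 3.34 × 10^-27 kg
2.51 × 10^-13 m

Using λ = h/√(2mKE):

First convert KE to Joules: KE = 6514.0 eV = 1.044 × 10^-15 J

λ = h/√(2mKE)
λ = (6.626 × 10^-34 J·s) / √(2 × 3.34 × 10^-27 kg × 1.044 × 10^-15 J)
λ = 2.51 × 10^-13 m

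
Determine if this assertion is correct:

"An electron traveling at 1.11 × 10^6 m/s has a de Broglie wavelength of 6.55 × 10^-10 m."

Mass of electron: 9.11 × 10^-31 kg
True

The claim is correct.

Using λ = h/(mv):
λ = (6.626 × 10^-34 J·s) / (9.11 × 10^-31 kg × 1.11 × 10^6 m/s)
λ = 6.55 × 10^-10 m

This matches the claimed value.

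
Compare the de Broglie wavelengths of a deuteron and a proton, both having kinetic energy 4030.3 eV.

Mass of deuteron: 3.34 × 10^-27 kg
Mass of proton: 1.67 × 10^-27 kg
The proton has the longer wavelength.

Using λ = h/√(2mKE):

For deuteron: λ₁ = h/√(2m₁KE) = 3.19 × 10^-13 m
For proton: λ₂ = h/√(2m₂KE) = 4.51 × 10^-13 m

Since λ ∝ 1/√m at constant kinetic energy, the lighter particle has the longer wavelength.

The proton has the longer de Broglie wavelength.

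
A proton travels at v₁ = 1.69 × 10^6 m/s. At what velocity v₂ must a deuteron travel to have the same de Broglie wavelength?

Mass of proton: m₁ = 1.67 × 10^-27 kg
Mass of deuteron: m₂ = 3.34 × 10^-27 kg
v₂ = 8.45 × 10^5 m/s

For equal de Broglie wavelengths: λ₁ = λ₂

h/(m₁v₁) = h/(m₂v₂)
m₁v₁ = m₂v₂
v₂ = v₁ · (m₁/m₂)

v₂ = 1.69 × 10^6 m/s × (1.67 × 10^-27 kg / 3.34 × 10^-27 kg)
v₂ = 8.45 × 10^5 m/s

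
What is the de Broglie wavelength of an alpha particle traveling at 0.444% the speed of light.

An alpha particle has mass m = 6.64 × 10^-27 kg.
7.50 × 10^-14 m

Using the de Broglie relation λ = h/(mv):

v = 0.444% × c = 1.331 × 10^6 m/s

λ = h/(mv)
λ = (6.626 × 10^-34 J·s) / (6.64 × 10^-27 kg × 1.331 × 10^6 m/s)
λ = 7.50 × 10^-14 m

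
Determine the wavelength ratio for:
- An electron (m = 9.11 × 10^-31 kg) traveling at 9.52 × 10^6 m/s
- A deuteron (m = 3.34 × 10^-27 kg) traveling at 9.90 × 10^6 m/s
λ₁/λ₂ = 3.81 × 10^3

Using λ = h/(mv):

λ₁ = h/(m₁v₁) = 7.64 × 10^-11 m
λ₂ = h/(m₂v₂) = 2.00 × 10^-14 m

Ratio λ₁/λ₂ = (m₂v₂)/(m₁v₁)
         = (3.34 × 10^-27 kg × 9.90 × 10^6 m/s) / (9.11 × 10^-31 kg × 9.52 × 10^6 m/s)
         = 3.81 × 10^3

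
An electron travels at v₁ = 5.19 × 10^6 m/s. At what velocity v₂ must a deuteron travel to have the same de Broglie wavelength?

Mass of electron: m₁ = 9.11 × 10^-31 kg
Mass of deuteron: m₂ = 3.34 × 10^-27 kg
v₂ = 1.42 × 10^3 m/s

For equal de Broglie wavelengths: λ₁ = λ₂

h/(m₁v₁) = h/(m₂v₂)
m₁v₁ = m₂v₂
v₂ = v₁ · (m₁/m₂)

v₂ = 5.19 × 10^6 m/s × (9.11 × 10^-31 kg / 3.34 × 10^-27 kg)
v₂ = 1.42 × 10^3 m/s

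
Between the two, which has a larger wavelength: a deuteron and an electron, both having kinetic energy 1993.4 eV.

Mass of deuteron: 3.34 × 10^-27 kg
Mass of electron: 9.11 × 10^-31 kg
The electron has the longer wavelength.

Using λ = h/√(2mKE):

For deuteron: λ₁ = h/√(2m₁KE) = 4.54 × 10^-13 m
For electron: λ₂ = h/√(2m₂KE) = 2.75 × 10^-11 m

Since λ ∝ 1/√m at constant kinetic energy, the lighter particle has the longer wavelength.

The electron has the longer de Broglie wavelength.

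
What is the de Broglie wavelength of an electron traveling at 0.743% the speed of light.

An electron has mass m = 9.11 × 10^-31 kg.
3.27 × 10^-10 m

Using the de Broglie relation λ = h/(mv):

v = 0.743% × c = 2.227 × 10^6 m/s

λ = h/(mv)
λ = (6.626 × 10^-34 J·s) / (9.11 × 10^-31 kg × 2.227 × 10^6 m/s)
λ = 3.27 × 10^-10 m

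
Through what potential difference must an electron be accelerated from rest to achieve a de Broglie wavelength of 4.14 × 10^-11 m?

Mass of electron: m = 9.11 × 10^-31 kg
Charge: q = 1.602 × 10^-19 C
878 V

From λ = h/√(2mqV), we solve for V:

λ² = h²/(2mqV)
V = h²/(2mqλ²)
V = (6.626 × 10^-34 J·s)² / (2 × 9.11 × 10^-31 kg × 1.602 × 10^-19 C × (4.14 × 10^-11 m)²)
V = 878 V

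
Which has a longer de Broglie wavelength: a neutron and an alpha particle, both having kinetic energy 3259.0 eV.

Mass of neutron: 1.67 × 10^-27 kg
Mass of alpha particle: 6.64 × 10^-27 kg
The neutron has the longer wavelength.

Using λ = h/√(2mKE):

For neutron: λ₁ = h/√(2m₁KE) = 5.02 × 10^-13 m
For alpha particle: λ₂ = h/√(2m₂KE) = 2.52 × 10^-13 m

Since λ ∝ 1/√m at constant kinetic energy, the lighter particle has the longer wavelength.

The neutron has the longer de Broglie wavelength.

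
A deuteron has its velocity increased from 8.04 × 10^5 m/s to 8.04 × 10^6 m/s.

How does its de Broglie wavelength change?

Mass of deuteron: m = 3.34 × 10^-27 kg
The wavelength decreases by a factor of 10.

Using λ = h/(mv):

Initial wavelength: λ₁ = h/(mv₁) = 2.47 × 10^-13 m
Final wavelength: λ₂ = h/(mv₂) = 2.47 × 10^-14 m

Since λ ∝ 1/v, when velocity increases by a factor of 10, the wavelength decreases by a factor of 10.

λ₂/λ₁ = v₁/v₂ = 1/10

The wavelength decreases by a factor of 10.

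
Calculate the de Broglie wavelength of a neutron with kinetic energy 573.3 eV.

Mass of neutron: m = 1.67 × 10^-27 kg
1.20 × 10^-12 m

Using λ = h/√(2mKE):

First convert KE to Joules: KE = 573.3 eV = 9.185 × 10^-17 J

λ = h/√(2mKE)
λ = (6.626 × 10^-34 J·s) / √(2 × 1.67 × 10^-27 kg × 9.185 × 10^-17 J)
λ = 1.20 × 10^-12 m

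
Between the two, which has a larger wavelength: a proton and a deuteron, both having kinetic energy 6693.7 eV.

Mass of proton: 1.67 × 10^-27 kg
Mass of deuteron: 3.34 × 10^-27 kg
The proton has the longer wavelength.

Using λ = h/√(2mKE):

For proton: λ₁ = h/√(2m₁KE) = 3.50 × 10^-13 m
For deuteron: λ₂ = h/√(2m₂KE) = 2.48 × 10^-13 m

Since λ ∝ 1/√m at constant kinetic energy, the lighter particle has the longer wavelength.

The proton has the longer de Broglie wavelength.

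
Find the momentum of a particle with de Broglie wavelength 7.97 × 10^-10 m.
8.31 × 10^-25 kg·m/s

From the de Broglie relation λ = h/p, we solve for p:

p = h/λ
p = (6.626 × 10^-34 J·s) / (7.97 × 10^-10 m)
p = 8.31 × 10^-25 kg·m/s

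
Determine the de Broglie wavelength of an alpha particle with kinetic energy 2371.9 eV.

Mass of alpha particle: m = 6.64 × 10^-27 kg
2.95 × 10^-13 m

Using λ = h/√(2mKE):

First convert KE to Joules: KE = 2371.9 eV = 3.800 × 10^-16 J

λ = h/√(2mKE)
λ = (6.626 × 10^-34 J·s) / √(2 × 6.64 × 10^-27 kg × 3.800 × 10^-16 J)
λ = 2.95 × 10^-13 m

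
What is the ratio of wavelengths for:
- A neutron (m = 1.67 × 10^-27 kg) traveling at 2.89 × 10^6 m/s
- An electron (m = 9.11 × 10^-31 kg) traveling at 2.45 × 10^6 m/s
λ₁/λ₂ = 4.62 × 10^-4

Using λ = h/(mv):

λ₁ = h/(m₁v₁) = 1.37 × 10^-13 m
λ₂ = h/(m₂v₂) = 2.97 × 10^-10 m

Ratio λ₁/λ₂ = (m₂v₂)/(m₁v₁)
         = (9.11 × 10^-31 kg × 2.45 × 10^6 m/s) / (1.67 × 10^-27 kg × 2.89 × 10^6 m/s)
         = 4.62 × 10^-4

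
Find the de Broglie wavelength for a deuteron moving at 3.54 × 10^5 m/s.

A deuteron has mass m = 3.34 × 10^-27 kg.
5.60 × 10^-13 m

Using the de Broglie relation λ = h/(mv):

λ = h/(mv)
λ = (6.626 × 10^-34 J·s) / (3.34 × 10^-27 kg × 3.54 × 10^5 m/s)
λ = 5.60 × 10^-13 m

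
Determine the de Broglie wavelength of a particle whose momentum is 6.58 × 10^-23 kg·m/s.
1.01 × 10^-11 m

Using the de Broglie relation λ = h/p:

λ = h/p
λ = (6.626 × 10^-34 J·s) / (6.58 × 10^-23 kg·m/s)
λ = 1.01 × 10^-11 m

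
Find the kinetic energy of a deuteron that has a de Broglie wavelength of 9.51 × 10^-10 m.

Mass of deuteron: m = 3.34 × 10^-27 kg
7.27 × 10^-23 J (or 4.54 × 10^-4 eV)

From λ = h/√(2mKE), we solve for KE:

λ² = h²/(2mKE)
KE = h²/(2mλ²)
KE = (6.626 × 10^-34 J·s)² / (2 × 3.34 × 10^-27 kg × (9.51 × 10^-10 m)²)
KE = 7.27 × 10^-23 J
KE = 4.54 × 10^-4 eV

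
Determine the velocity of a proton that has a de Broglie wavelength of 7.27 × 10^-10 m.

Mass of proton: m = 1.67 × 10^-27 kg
5.46 × 10^2 m/s

From the de Broglie relation λ = h/(mv), we solve for v:

v = h/(mλ)
v = (6.626 × 10^-34 J·s) / (1.67 × 10^-27 kg × 7.27 × 10^-10 m)
v = 5.46 × 10^2 m/s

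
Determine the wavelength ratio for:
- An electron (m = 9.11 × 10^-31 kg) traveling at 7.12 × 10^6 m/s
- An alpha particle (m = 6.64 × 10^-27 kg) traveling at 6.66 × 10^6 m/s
λ₁/λ₂ = 6.82 × 10^3

Using λ = h/(mv):

λ₁ = h/(m₁v₁) = 1.02 × 10^-10 m
λ₂ = h/(m₂v₂) = 1.50 × 10^-14 m

Ratio λ₁/λ₂ = (m₂v₂)/(m₁v₁)
         = (6.64 × 10^-27 kg × 6.66 × 10^6 m/s) / (9.11 × 10^-31 kg × 7.12 × 10^6 m/s)
         = 6.82 × 10^3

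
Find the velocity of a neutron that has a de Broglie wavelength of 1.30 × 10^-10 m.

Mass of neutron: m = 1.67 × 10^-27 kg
3.05 × 10^3 m/s

From the de Broglie relation λ = h/(mv), we solve for v:

v = h/(mλ)
v = (6.626 × 10^-34 J·s) / (1.67 × 10^-27 kg × 1.30 × 10^-10 m)
v = 3.05 × 10^3 m/s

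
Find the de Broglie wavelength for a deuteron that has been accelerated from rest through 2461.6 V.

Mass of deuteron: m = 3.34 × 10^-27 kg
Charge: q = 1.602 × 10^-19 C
4.08 × 10^-13 m

When a particle is accelerated through voltage V, it gains kinetic energy KE = qV.

The de Broglie wavelength is then λ = h/√(2mqV):

λ = h/√(2mqV)
λ = (6.626 × 10^-34 J·s) / √(2 × 3.34 × 10^-27 kg × 1.602 × 10^-19 C × 2461.6 V)
λ = 4.08 × 10^-13 m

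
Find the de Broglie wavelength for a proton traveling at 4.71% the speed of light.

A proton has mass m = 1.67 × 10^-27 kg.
2.81 × 10^-14 m

Using the de Broglie relation λ = h/(mv):

v = 4.71% × c = 1.412 × 10^7 m/s

λ = h/(mv)
λ = (6.626 × 10^-34 J·s) / (1.67 × 10^-27 kg × 1.412 × 10^7 m/s)
λ = 2.81 × 10^-14 m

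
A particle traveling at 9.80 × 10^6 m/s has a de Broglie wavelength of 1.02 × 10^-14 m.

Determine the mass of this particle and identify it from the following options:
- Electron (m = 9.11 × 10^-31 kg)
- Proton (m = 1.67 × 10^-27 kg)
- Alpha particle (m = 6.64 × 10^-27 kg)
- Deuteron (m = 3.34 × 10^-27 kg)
The particle is an alpha particle.

From λ = h/(mv), solve for mass:

m = h/(λv)
m = (6.626 × 10^-34 J·s) / (1.02 × 10^-14 m × 9.80 × 10^6 m/s)
m = 6.63 × 10^-27 kg

Comparing with the listed masses, this is closest to an alpha particle.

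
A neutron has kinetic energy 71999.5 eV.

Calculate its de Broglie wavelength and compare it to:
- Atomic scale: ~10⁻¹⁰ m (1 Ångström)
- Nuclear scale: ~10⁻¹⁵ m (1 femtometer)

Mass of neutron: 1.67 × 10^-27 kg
λ = 1.07 × 10^-13 m, which is between nuclear and atomic scales.

Using λ = h/√(2mKE):

KE = 71999.5 eV = 1.154 × 10^-14 J

λ = h/√(2mKE)
λ = (6.626 × 10^-34 J·s) / √(2 × 1.67 × 10^-27 kg × 1.154 × 10^-14 J)
λ = 1.07 × 10^-13 m

Comparison:
- Atomic scale (10⁻¹⁰ m): λ is 0.0011× this size
- Nuclear scale (10⁻¹⁵ m): λ is 1.1e+02× this size

The wavelength is between nuclear and atomic scales.

This wavelength is appropriate for probing atomic structure but too large for nuclear physics experiments.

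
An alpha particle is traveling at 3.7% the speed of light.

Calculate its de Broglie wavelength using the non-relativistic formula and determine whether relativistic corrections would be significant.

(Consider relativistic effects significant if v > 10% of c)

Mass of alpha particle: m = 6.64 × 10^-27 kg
No, relativistic corrections are not needed.

Using the non-relativistic de Broglie formula λ = h/(mv):

v = 3.7% × c = 1.109 × 10^7 m/s

λ = h/(mv)
λ = (6.626 × 10^-34 J·s) / (6.64 × 10^-27 kg × 1.109 × 10^7 m/s)
λ = 9.00 × 10^-15 m

Since v = 3.7% of c < 10% of c, relativistic corrections are NOT significant and this non-relativistic result is a good approximation.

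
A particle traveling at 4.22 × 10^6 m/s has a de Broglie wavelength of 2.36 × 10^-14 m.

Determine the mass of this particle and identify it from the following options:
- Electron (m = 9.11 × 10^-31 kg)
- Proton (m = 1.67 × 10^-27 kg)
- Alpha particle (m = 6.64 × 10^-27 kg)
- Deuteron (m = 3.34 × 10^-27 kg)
The particle is an alpha particle.

From λ = h/(mv), solve for mass:

m = h/(λv)
m = (6.626 × 10^-34 J·s) / (2.36 × 10^-14 m × 4.22 × 10^6 m/s)
m = 6.65 × 10^-27 kg

Comparing with the listed masses, this is closest to an alpha particle.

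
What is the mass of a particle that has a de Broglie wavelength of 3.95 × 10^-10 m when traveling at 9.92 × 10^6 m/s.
1.69 × 10^-31 kg

From the de Broglie relation λ = h/(mv), we solve for m:

m = h/(λv)
m = (6.626 × 10^-34 J·s) / (3.95 × 10^-10 m × 9.92 × 10^6 m/s)
m = 1.69 × 10^-31 kg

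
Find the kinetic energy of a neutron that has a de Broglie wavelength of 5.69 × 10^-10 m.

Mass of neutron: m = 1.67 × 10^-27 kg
4.06 × 10^-22 J (or 2.53 × 10^-3 eV)

From λ = h/√(2mKE), we solve for KE:

λ² = h²/(2mKE)
KE = h²/(2mλ²)
KE = (6.626 × 10^-34 J·s)² / (2 × 1.67 × 10^-27 kg × (5.69 × 10^-10 m)²)
KE = 4.06 × 10^-22 J
KE = 2.53 × 10^-3 eV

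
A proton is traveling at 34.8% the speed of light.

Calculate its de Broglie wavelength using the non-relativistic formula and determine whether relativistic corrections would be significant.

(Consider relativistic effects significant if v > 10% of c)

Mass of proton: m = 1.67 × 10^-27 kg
Yes, relativistic corrections are needed.

Using the non-relativistic de Broglie formula λ = h/(mv):

v = 34.8% × c = 1.043 × 10^8 m/s

λ = h/(mv)
λ = (6.626 × 10^-34 J·s) / (1.67 × 10^-27 kg × 1.043 × 10^8 m/s)
λ = 3.80 × 10^-15 m

Since v = 34.8% of c > 10% of c, relativistic corrections ARE significant and the actual wavelength would differ from this non-relativistic estimate.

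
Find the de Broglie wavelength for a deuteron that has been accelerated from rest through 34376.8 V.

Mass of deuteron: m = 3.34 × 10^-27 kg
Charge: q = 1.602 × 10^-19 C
1.09 × 10^-13 m

When a particle is accelerated through voltage V, it gains kinetic energy KE = qV.

The de Broglie wavelength is then λ = h/√(2mqV):

λ = h/√(2mqV)
λ = (6.626 × 10^-34 J·s) / √(2 × 3.34 × 10^-27 kg × 1.602 × 10^-19 C × 34376.8 V)
λ = 1.09 × 10^-13 m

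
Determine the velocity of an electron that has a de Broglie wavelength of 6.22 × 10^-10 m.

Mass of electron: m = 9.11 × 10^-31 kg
1.17 × 10^6 m/s

From the de Broglie relation λ = h/(mv), we solve for v:

v = h/(mλ)
v = (6.626 × 10^-34 J·s) / (9.11 × 10^-31 kg × 6.22 × 10^-10 m)
v = 1.17 × 10^6 m/s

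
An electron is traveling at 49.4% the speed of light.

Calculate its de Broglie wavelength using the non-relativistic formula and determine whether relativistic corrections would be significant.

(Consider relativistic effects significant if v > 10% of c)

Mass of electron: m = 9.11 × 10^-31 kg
Yes, relativistic corrections are needed.

Using the non-relativistic de Broglie formula λ = h/(mv):

v = 49.4% × c = 1.481 × 10^8 m/s

λ = h/(mv)
λ = (6.626 × 10^-34 J·s) / (9.11 × 10^-31 kg × 1.481 × 10^8 m/s)
λ = 4.91 × 10^-12 m

Since v = 49.4% of c > 10% of c, relativistic corrections ARE significant and the actual wavelength would differ from this non-relativistic estimate.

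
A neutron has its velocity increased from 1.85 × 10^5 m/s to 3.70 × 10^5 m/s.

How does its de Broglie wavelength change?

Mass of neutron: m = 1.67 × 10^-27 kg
The wavelength decreases by a factor of 2.

Using λ = h/(mv):

Initial wavelength: λ₁ = h/(mv₁) = 2.14 × 10^-12 m
Final wavelength: λ₂ = h/(mv₂) = 1.07 × 10^-12 m

Since λ ∝ 1/v, when velocity increases by a factor of 2, the wavelength decreases by a factor of 2.

λ₂/λ₁ = v₁/v₂ = 1/2

The wavelength decreases by a factor of 2.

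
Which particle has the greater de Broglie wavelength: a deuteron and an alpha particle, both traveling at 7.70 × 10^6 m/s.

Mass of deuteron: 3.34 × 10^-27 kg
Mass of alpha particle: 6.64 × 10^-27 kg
The deuteron has the longer wavelength.

Using λ = h/(mv), since both particles have the same velocity, the wavelength depends only on mass.

For deuteron: λ₁ = h/(m₁v) = 2.58 × 10^-14 m
For alpha particle: λ₂ = h/(m₂v) = 1.30 × 10^-14 m

Since λ ∝ 1/m at constant velocity, the lighter particle has the longer wavelength.

The deuteron has the longer de Broglie wavelength.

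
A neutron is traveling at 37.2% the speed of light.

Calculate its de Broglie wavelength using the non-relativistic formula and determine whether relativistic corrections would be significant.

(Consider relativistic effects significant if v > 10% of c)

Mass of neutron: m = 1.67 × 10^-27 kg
Yes, relativistic corrections are needed.

Using the non-relativistic de Broglie formula λ = h/(mv):

v = 37.2% × c = 1.115 × 10^8 m/s

λ = h/(mv)
λ = (6.626 × 10^-34 J·s) / (1.67 × 10^-27 kg × 1.115 × 10^8 m/s)
λ = 3.56 × 10^-15 m

Since v = 37.2% of c > 10% of c, relativistic corrections ARE significant and the actual wavelength would differ from this non-relativistic estimate.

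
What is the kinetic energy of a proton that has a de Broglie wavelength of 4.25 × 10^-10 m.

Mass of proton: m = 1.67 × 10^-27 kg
7.28 × 10^-22 J (or 4.54 × 10^-3 eV)

From λ = h/√(2mKE), we solve for KE:

λ² = h²/(2mKE)
KE = h²/(2mλ²)
KE = (6.626 × 10^-34 J·s)² / (2 × 1.67 × 10^-27 kg × (4.25 × 10^-10 m)²)
KE = 7.28 × 10^-22 J
KE = 4.54 × 10^-3 eV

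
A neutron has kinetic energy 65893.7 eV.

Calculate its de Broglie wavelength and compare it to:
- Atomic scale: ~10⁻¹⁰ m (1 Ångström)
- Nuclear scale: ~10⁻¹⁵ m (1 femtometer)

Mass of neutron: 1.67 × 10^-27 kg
λ = 1.12 × 10^-13 m, which is between nuclear and atomic scales.

Using λ = h/√(2mKE):

KE = 65893.7 eV = 1.056 × 10^-14 J

λ = h/√(2mKE)
λ = (6.626 × 10^-34 J·s) / √(2 × 1.67 × 10^-27 kg × 1.056 × 10^-14 J)
λ = 1.12 × 10^-13 m

Comparison:
- Atomic scale (10⁻¹⁰ m): λ is 0.0011× this size
- Nuclear scale (10⁻¹⁵ m): λ is 1.1e+02× this size

The wavelength is between nuclear and atomic scales.

This wavelength is appropriate for probing atomic structure but too large for nuclear physics experiments.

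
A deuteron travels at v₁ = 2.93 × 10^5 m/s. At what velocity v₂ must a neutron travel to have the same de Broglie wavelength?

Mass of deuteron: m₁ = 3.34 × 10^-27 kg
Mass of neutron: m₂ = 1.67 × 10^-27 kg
v₂ = 5.86 × 10^5 m/s

For equal de Broglie wavelengths: λ₁ = λ₂

h/(m₁v₁) = h/(m₂v₂)
m₁v₁ = m₂v₂
v₂ = v₁ · (m₁/m₂)

v₂ = 2.93 × 10^5 m/s × (3.34 × 10^-27 kg / 1.67 × 10^-27 kg)
v₂ = 5.86 × 10^5 m/s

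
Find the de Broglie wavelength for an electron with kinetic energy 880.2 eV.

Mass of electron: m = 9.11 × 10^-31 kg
4.13 × 10^-11 m

Using λ = h/√(2mKE):

First convert KE to Joules: KE = 880.2 eV = 1.410 × 10^-16 J

λ = h/√(2mKE)
λ = (6.626 × 10^-34 J·s) / √(2 × 9.11 × 10^-31 kg × 1.410 × 10^-16 J)
λ = 4.13 × 10^-11 m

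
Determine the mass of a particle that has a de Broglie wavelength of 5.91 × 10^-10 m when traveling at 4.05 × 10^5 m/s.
2.77 × 10^-30 kg

From the de Broglie relation λ = h/(mv), we solve for m:

m = h/(λv)
m = (6.626 × 10^-34 J·s) / (5.91 × 10^-10 m × 4.05 × 10^5 m/s)
m = 2.77 × 10^-30 kg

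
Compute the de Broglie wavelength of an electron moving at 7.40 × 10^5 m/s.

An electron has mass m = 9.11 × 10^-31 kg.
9.83 × 10^-10 m

Using the de Broglie relation λ = h/(mv):

λ = h/(mv)
λ = (6.626 × 10^-34 J·s) / (9.11 × 10^-31 kg × 7.40 × 10^5 m/s)
λ = 9.83 × 10^-10 m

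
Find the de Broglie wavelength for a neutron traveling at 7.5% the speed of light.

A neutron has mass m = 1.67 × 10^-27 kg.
1.76 × 10^-14 m

Using the de Broglie relation λ = h/(mv):

v = 7.5% × c = 2.248 × 10^7 m/s

λ = h/(mv)
λ = (6.626 × 10^-34 J·s) / (1.67 × 10^-27 kg × 2.248 × 10^7 m/s)
λ = 1.76 × 10^-14 m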